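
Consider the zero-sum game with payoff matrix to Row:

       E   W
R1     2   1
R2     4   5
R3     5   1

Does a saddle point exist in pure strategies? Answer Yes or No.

Row minima: R1 → 1, R2 → 4, R3 → 1; maximin = 4.
Column maxima: E → 5, W → 5; minimax = 5.
4 ≠ 5, so no pure-strategy equilibrium exists.

No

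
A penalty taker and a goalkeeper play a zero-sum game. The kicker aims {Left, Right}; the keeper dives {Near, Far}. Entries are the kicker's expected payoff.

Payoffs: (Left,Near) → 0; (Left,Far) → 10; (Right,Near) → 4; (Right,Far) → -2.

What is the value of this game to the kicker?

Row minima: Left → 0, Right → -2; maximin = 0.
Column maxima: Near → 4, Far → 10; minimax = 4.
0 ≠ 4, so there is no saddle point; optimal play is mixed.
Let the kicker play Left with probability p. Expected payoff against Near: 0p + 4(1−p) = −4p + 4; against Far: 10p + (-2)(1−p) = 12p − 2.
Setting these equal: −4p + 4 = 12p − 2 ⇒ −16p = -6 ⇒ p = 3/8, and the value is (-4)·(3/8) + 4 = 5/2.
For the keeper: with q = P(Near), equating Left's and Right's payoffs gives −10q + 10 = 6q − 2 ⇒ q = 3/4.

5/2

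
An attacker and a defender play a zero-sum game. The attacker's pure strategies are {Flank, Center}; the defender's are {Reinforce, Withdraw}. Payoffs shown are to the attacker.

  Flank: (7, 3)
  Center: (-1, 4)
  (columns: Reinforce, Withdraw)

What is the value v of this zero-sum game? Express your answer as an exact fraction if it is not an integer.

31/9

Row minima: Flank → 3, Center → -1; maximin = 3.
Column maxima: Reinforce → 7, Withdraw → 4; minimax = 4.
3 ≠ 4, so there is no saddle point; optimal play is mixed.
Let the attacker play Flank with probability p. Expected payoff against Reinforce: 7p + (-1)(1−p) = 8p − 1; against Withdraw: 3p + 4(1−p) = −p + 4.
Setting these equal: 8p − 1 = −p + 4 ⇒ 9p = 5 ⇒ p = 5/9, and the value is (8)·(5/9) − 1 = 31/9.
For the defender: with q = P(Reinforce), equating Flank's and Center's payoffs gives 4q + 3 = −5q + 4 ⇒ q = 1/9.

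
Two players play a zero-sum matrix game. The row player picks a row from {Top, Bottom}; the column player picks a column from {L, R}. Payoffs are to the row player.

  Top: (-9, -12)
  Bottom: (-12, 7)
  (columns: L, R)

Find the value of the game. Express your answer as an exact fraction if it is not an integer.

-207/22

Row minima: Top → -12, Bottom → -12; maximin = -12.
Column maxima: L → -9, R → 7; minimax = -9.
-12 ≠ -9, so there is no saddle point; optimal play is mixed.
Let the row player play Top with probability p. Expected payoff against L: (-9)p + (-12)(1−p) = 3p − 12; against R: (-12)p + 7(1−p) = −19p + 7.
Setting these equal: 3p − 12 = −19p + 7 ⇒ 22p = 19 ⇒ p = 19/22, and the value is (3)·(19/22) − 12 = -207/22.
For the column player: with q = P(L), equating Top's and Bottom's payoffs gives 3q − 12 = −19q + 7 ⇒ q = 19/22.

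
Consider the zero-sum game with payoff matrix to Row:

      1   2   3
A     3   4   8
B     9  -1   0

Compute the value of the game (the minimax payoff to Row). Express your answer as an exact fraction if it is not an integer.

39/11

Row minima: A → 3, B → -1; maximin = 3.
Column maxima: 1 → 9, 2 → 4, 3 → 8; minimax = 4.
3 ≠ 4, so there is no saddle point; optimal play is mixed.
3 is strictly dominated by 2 (it gives Row strictly more in every row), so Column never plays it.
On the remaining 2×2 (A, B vs 1, 2):
Let Row play A with probability p. Expected payoff against 1: 3p + 9(1−p) = −6p + 9; against 2: 4p + (-1)(1−p) = 5p − 1.
Setting these equal: −6p + 9 = 5p − 1 ⇒ −11p = -10 ⇒ p = 10/11, and the value is (-6)·(10/11) + 9 = 39/11.
For Column: with q = P(1), equating A's and B's payoffs gives −q + 4 = 10q − 1 ⇒ q = 5/11.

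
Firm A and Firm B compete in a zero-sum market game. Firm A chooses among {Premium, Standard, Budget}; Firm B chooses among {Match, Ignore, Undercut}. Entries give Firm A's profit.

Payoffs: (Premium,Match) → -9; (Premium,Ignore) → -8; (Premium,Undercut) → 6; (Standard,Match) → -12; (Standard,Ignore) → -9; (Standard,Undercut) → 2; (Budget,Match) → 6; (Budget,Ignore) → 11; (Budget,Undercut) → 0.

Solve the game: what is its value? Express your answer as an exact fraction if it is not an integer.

Row minima: Premium → -9, Standard → -12, Budget → 0; maximin = 0.
Column maxima: Match → 6, Ignore → 11, Undercut → 6; minimax = 6.
0 ≠ 6, so there is no saddle point; optimal play is mixed.
Standard is strictly dominated by Premium, so Firm A never plays it.
Ignore is strictly dominated by Match (it gives Firm A strictly more in every row), so Firm B never plays it.
On the remaining 2×2 (Premium, Budget vs Match, Undercut):
Let Firm A play Premium with probability p. Expected payoff against Match: (-9)p + 6(1−p) = −15p + 6; against Undercut: 6p + 0(1−p) = 6p.
Setting these equal: −15p + 6 = 6p ⇒ −21p = -6 ⇒ p = 2/7, and the value is (-15)·(2/7) + 6 = 12/7.
For Firm B: with q = P(Match), equating Premium's and Budget's payoffs gives −15q + 6 = 6q ⇒ q = 2/7.

12/7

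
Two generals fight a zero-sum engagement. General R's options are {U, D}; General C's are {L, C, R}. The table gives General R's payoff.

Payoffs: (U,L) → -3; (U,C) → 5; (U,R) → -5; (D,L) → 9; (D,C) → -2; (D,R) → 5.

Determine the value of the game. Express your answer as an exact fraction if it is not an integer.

Row minima: U → -5, D → -2; maximin = -2.
Column maxima: L → 9, C → 5, R → 5; minimax = 5.
-2 ≠ 5, so there is no saddle point; optimal play is mixed.
L is strictly dominated by R (it gives General R strictly more in every row), so General C never plays it.
On the remaining 2×2 (U, D vs C, R):
Let General R play U with probability p. Expected payoff against C: 5p + (-2)(1−p) = 7p − 2; against R: (-5)p + 5(1−p) = −10p + 5.
Setting these equal: 7p − 2 = −10p + 5 ⇒ 17p = 7 ⇒ p = 7/17, and the value is (7)·(7/17) − 2 = 15/17.
For General C: with q = P(C), equating U's and D's payoffs gives 10q − 5 = −7q + 5 ⇒ q = 10/17.

15/17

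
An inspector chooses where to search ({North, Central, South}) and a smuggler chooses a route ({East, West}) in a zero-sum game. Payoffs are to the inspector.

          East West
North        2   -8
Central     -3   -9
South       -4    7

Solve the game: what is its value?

-6/7

Row minima: North → -8, Central → -9, South → -4; maximin = -4.
Column maxima: East → 2, West → 7; minimax = 2.
-4 ≠ 2, so there is no saddle point; optimal play is mixed.
Central is strictly dominated by North, so the inspector never plays it.
On the remaining 2×2 (North, South vs East, West):
Let the inspector play North with probability p. Expected payoff against East: 2p + (-4)(1−p) = 6p − 4; against West: (-8)p + 7(1−p) = −15p + 7.
Setting these equal: 6p − 4 = −15p + 7 ⇒ 21p = 11 ⇒ p = 11/21, and the value is (6)·(11/21) − 4 = -6/7.
For the smuggler: with q = P(East), equating North's and South's payoffs gives 10q − 8 = −11q + 7 ⇒ q = 5/7.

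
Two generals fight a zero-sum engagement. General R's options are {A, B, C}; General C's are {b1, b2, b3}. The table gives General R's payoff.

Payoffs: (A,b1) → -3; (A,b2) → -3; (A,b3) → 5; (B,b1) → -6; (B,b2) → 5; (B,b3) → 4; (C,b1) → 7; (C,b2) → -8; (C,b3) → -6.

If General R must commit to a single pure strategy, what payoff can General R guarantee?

-3

Row minima: A → -3, B → -6, C → -8.
The best of these is -3.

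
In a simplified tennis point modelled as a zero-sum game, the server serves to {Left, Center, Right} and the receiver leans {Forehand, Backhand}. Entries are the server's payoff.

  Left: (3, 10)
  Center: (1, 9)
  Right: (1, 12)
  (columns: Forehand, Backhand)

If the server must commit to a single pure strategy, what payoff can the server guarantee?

3

Row minima: Left → 3, Center → 1, Right → 1.
The best of these is 3.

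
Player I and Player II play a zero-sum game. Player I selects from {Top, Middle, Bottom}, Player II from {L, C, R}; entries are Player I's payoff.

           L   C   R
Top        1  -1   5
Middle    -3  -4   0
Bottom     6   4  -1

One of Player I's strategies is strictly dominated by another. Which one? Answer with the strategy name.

Middle

Top gives a strictly higher payoff than Middle against every column: 1 > -3, -1 > -4, 5 > 0.
So Middle is strictly dominated and Player I never plays it.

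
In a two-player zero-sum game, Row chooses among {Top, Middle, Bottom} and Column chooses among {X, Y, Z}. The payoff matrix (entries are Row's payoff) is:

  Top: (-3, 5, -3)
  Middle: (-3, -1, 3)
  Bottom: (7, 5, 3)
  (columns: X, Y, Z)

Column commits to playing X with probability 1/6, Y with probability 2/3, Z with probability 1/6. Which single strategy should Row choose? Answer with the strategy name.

Expected payoff of Top: (1/6)·(-3) + (2/3)·5 + (1/6)·(-3) = 7/3.
Expected payoff of Middle: (1/6)·(-3) + (2/3)·(-1) + (1/6)·3 = -2/3.
Expected payoff of Bottom: (1/6)·7 + (2/3)·5 + (1/6)·3 = 5.
The largest is 5, so Row's best response is Bottom.

Bottom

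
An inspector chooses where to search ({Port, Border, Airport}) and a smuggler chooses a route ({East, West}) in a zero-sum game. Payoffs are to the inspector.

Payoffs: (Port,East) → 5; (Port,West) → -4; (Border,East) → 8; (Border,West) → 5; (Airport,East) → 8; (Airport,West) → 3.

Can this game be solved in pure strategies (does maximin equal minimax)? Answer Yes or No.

Row minima: Port → -4, Border → 5, Airport → 3; maximin = 5.
Column maxima: East → 8, West → 5; minimax = 5.
maximin = minimax = 5, so a saddle point exists.

Yes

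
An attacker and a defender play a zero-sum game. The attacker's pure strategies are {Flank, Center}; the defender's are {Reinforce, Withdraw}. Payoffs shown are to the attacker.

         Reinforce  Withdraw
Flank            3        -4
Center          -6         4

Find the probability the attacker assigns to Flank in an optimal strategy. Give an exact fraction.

Row minima: Flank → -4, Center → -6; maximin = -4.
Column maxima: Reinforce → 3, Withdraw → 4; minimax = 3.
-4 ≠ 3, so there is no saddle point; optimal play is mixed.
Let the attacker play Flank with probability p. Expected payoff against Reinforce: 3p + (-6)(1−p) = 9p − 6; against Withdraw: (-4)p + 4(1−p) = −8p + 4.
Setting these equal: 9p − 6 = −8p + 4 ⇒ 17p = 10 ⇒ p = 10/17, and the value is (9)·(10/17) − 6 = -12/17.
For the defender: with q = P(Reinforce), equating Flank's and Center's payoffs gives 7q − 4 = −10q + 4 ⇒ q = 8/17.

10/17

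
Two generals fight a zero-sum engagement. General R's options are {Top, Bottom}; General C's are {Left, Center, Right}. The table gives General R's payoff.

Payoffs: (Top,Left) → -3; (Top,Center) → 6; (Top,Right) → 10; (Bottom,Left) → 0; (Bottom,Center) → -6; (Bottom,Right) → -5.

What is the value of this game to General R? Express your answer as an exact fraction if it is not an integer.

-6/5

Row minima: Top → -3, Bottom → -6; maximin = -3.
Column maxima: Left → 0, Center → 6, Right → 10; minimax = 0.
-3 ≠ 0, so there is no saddle point; optimal play is mixed.
Right is strictly dominated by Center (it gives General R strictly more in every row), so General C never plays it.
On the remaining 2×2 (Top, Bottom vs Left, Center):
Let General R play Top with probability p. Expected payoff against Left: (-3)p + 0(1−p) = −3p; against Center: 6p + (-6)(1−p) = 12p − 6.
Setting these equal: −3p = 12p − 6 ⇒ −15p = -6 ⇒ p = 2/5, and the value is (-3)·(2/5) = -6/5.
For General C: with q = P(Left), equating Top's and Bottom's payoffs gives −9q + 6 = 6q − 6 ⇒ q = 4/5.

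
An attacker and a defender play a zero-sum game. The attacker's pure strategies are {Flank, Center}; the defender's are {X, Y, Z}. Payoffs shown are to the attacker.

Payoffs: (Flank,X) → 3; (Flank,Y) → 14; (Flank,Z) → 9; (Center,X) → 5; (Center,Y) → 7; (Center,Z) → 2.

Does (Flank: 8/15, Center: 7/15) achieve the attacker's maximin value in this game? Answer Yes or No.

Against X this mix gives (8/15)·3 + (7/15)·5 = 59/15.
Against Y this mix gives (8/15)·14 + (7/15)·7 = 161/15.
Against Z this mix gives (8/15)·9 + (7/15)·2 = 86/15.
The defender will play X, holding the attacker to 59/15. Shifting weight toward the row that does better against X would raise this floor (the equalizing mix achieves 13/3 against both X and Z), so the proposed strategy is not optimal.

No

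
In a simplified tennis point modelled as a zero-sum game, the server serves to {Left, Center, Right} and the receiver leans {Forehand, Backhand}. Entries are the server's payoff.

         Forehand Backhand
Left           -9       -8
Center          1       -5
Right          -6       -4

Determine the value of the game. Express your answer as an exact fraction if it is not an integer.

Row minima: Left → -9, Center → -5, Right → -6; maximin = -5.
Column maxima: Forehand → 1, Backhand → -4; minimax = -4.
-5 ≠ -4, so there is no saddle point; optimal play is mixed.
Left is strictly dominated by Center, so the server never plays it.
On the remaining 2×2 (Center, Right vs Forehand, Backhand):
Let the server play Center with probability p. Expected payoff against Forehand: 1p + (-6)(1−p) = 7p − 6; against Backhand: (-5)p + (-4)(1−p) = −p − 4.
Setting these equal: 7p − 6 = −p − 4 ⇒ 8p = 2 ⇒ p = 1/4, and the value is (7)·(1/4) − 6 = -17/4.
For the receiver: with q = P(Forehand), equating Center's and Right's payoffs gives 6q − 5 = −2q − 4 ⇒ q = 1/8.

-17/4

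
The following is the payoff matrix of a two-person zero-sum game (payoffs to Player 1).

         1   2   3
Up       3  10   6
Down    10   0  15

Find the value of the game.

Row minima: Up → 3, Down → 0; maximin = 3.
Column maxima: 1 → 10, 2 → 10, 3 → 15; minimax = 10.
3 ≠ 10, so there is no saddle point; optimal play is mixed.
3 is strictly dominated by 1 (it gives Player 1 strictly more in every row), so Player 2 never plays it.
On the remaining 2×2 (Up, Down vs 1, 2):
Let Player 1 play Up with probability p. Expected payoff against 1: 3p + 10(1−p) = −7p + 10; against 2: 10p + 0(1−p) = 10p.
Setting these equal: −7p + 10 = 10p ⇒ −17p = -10 ⇒ p = 10/17, and the value is (-7)·(10/17) + 10 = 100/17.
For Player 2: with q = P(1), equating Up's and Down's payoffs gives −7q + 10 = 10q ⇒ q = 10/17.

100/17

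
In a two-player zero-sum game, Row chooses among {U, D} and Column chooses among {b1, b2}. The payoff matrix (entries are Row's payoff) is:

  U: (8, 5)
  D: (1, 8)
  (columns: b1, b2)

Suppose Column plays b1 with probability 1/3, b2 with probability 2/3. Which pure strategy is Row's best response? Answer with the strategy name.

Expected payoff of U: (1/3)·8 + (2/3)·5 = 6.
Expected payoff of D: (1/3)·1 + (2/3)·8 = 17/3.
The largest is 6, so Row's best response is U.

U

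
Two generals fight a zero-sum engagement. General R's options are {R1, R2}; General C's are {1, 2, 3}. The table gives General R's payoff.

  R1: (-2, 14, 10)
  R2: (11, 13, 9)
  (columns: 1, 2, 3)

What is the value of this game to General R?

64/7

Row minima: R1 → -2, R2 → 9; maximin = 9.
Column maxima: 1 → 11, 2 → 14, 3 → 10; minimax = 10.
9 ≠ 10, so there is no saddle point; optimal play is mixed.
2 is strictly dominated by 1 (it gives General R strictly more in every row), so General C never plays it.
On the remaining 2×2 (R1, R2 vs 1, 3):
Let General R play R1 with probability p. Expected payoff against 1: (-2)p + 11(1−p) = −13p + 11; against 3: 10p + 9(1−p) = p + 9.
Setting these equal: −13p + 11 = p + 9 ⇒ −14p = -2 ⇒ p = 1/7, and the value is (-13)·(1/7) + 11 = 64/7.
For General C: with q = P(1), equating R1's and R2's payoffs gives −12q + 10 = 2q + 9 ⇒ q = 1/14.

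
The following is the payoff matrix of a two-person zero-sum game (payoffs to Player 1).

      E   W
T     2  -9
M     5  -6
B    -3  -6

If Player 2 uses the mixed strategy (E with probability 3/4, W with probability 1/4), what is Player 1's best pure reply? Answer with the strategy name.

Expected payoff of T: (3/4)·2 + (1/4)·(-9) = -3/4.
Expected payoff of M: (3/4)·5 + (1/4)·(-6) = 9/4.
Expected payoff of B: (3/4)·(-3) + (1/4)·(-6) = -15/4.
The largest is 9/4, so Player 1's best response is M.

M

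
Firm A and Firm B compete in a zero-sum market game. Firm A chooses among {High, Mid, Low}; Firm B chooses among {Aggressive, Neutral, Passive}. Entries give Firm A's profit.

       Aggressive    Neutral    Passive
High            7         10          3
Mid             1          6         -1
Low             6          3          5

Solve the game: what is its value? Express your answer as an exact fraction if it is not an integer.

41/9

Row minima: High → 3, Mid → -1, Low → 3; maximin = 3.
Column maxima: Aggressive → 7, Neutral → 10, Passive → 5; minimax = 5.
3 ≠ 5, so there is no saddle point; optimal play is mixed.
Mid is strictly dominated by High, so Firm A never plays it.
Aggressive is strictly dominated by Passive (it gives Firm A strictly more in every row), so Firm B never plays it.
On the remaining 2×2 (High, Low vs Neutral, Passive):
Let Firm A play High with probability p. Expected payoff against Neutral: 10p + 3(1−p) = 7p + 3; against Passive: 3p + 5(1−p) = −2p + 5.
Setting these equal: 7p + 3 = −2p + 5 ⇒ 9p = 2 ⇒ p = 2/9, and the value is (7)·(2/9) + 3 = 41/9.
For Firm B: with q = P(Neutral), equating High's and Low's payoffs gives 7q + 3 = −2q + 5 ⇒ q = 2/9.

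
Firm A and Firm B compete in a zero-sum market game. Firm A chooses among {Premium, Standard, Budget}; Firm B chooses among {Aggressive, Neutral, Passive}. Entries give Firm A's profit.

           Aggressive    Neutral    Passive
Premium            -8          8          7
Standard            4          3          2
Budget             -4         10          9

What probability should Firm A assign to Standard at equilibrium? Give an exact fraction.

13/15

Row minima: Premium → -8, Standard → 2, Budget → -4; maximin = 2.
Column maxima: Aggressive → 4, Neutral → 10, Passive → 9; minimax = 4.
2 ≠ 4, so there is no saddle point; optimal play is mixed.
Premium is strictly dominated by Budget, so Firm A never plays it.
Neutral is strictly dominated by Passive (it gives Firm A strictly more in every row), so Firm B never plays it.
On the remaining 2×2 (Standard, Budget vs Aggressive, Passive):
Let Firm A play Standard with probability p. Expected payoff against Aggressive: 4p + (-4)(1−p) = 8p − 4; against Passive: 2p + 9(1−p) = −7p + 9.
Setting these equal: 8p − 4 = −7p + 9 ⇒ 15p = 13 ⇒ p = 13/15, and the value is (8)·(13/15) − 4 = 44/15.
For Firm B: with q = P(Aggressive), equating Standard's and Budget's payoffs gives 2q + 2 = −13q + 9 ⇒ q = 7/15.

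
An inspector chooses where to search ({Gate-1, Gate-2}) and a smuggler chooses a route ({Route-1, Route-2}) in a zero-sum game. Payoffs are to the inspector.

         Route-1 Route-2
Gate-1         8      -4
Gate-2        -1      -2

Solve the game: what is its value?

Row minima: Gate-1 → -4, Gate-2 → -2; maximin = -2.
Column maxima: Route-1 → 8, Route-2 → -2; minimax = -2.
Since maximin = minimax = -2, there is a saddle point and the value is -2.

-2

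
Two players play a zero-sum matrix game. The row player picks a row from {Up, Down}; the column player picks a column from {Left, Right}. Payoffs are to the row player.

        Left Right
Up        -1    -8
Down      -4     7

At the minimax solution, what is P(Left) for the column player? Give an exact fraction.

Row minima: Up → -8, Down → -4; maximin = -4.
Column maxima: Left → -1, Right → 7; minimax = -1.
-4 ≠ -1, so there is no saddle point; optimal play is mixed.
Let the row player play Up with probability p. Expected payoff against Left: (-1)p + (-4)(1−p) = 3p − 4; against Right: (-8)p + 7(1−p) = −15p + 7.
Setting these equal: 3p − 4 = −15p + 7 ⇒ 18p = 11 ⇒ p = 11/18, and the value is (3)·(11/18) − 4 = -13/6.
For the column player: with q = P(Left), equating Up's and Down's payoffs gives 7q − 8 = −11q + 7 ⇒ q = 5/6.

5/6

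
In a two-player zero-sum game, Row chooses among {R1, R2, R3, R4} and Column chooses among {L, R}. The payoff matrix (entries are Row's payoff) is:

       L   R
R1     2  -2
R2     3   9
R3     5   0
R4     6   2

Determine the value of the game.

24/5

Row minima: R1 → -2, R2 → 3, R3 → 0, R4 → 2; maximin = 3.
Column maxima: L → 6, R → 9; minimax = 6.
3 ≠ 6, so there is no saddle point; optimal play is mixed.
R1 is strictly dominated by R2, so Row never plays it.
R3 is strictly dominated by R4, so Row never plays it.
On the remaining 2×2 (R2, R4 vs L, R):
Let Row play R2 with probability p. Expected payoff against L: 3p + 6(1−p) = −3p + 6; against R: 9p + 2(1−p) = 7p + 2.
Setting these equal: −3p + 6 = 7p + 2 ⇒ −10p = -4 ⇒ p = 2/5, and the value is (-3)·(2/5) + 6 = 24/5.
For Column: with q = P(L), equating R2's and R4's payoffs gives −6q + 9 = 4q + 2 ⇒ q = 7/10.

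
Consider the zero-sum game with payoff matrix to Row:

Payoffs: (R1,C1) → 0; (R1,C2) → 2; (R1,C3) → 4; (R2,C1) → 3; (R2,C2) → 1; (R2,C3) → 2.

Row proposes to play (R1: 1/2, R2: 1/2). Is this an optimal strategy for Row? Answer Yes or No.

Against C1 this mix gives (1/2)·0 + (1/2)·3 = 3/2.
Against C2 this mix gives (1/2)·2 + (1/2)·1 = 3/2.
Against C3 this mix gives (1/2)·4 + (1/2)·2 = 3.
All of Column's active replies (C1, C2) yield 3/2, and no column does worse for Row. The mix makes Column indifferent and guarantees 3/2, so it is optimal.

Yes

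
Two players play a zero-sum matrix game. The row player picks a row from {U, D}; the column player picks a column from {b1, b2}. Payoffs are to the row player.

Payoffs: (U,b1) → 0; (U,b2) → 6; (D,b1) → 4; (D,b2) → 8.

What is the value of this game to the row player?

Row minima: U → 0, D → 4; maximin = 4.
Column maxima: b1 → 4, b2 → 8; minimax = 4.
Since maximin = minimax = 4, there is a saddle point and the value is 4.

4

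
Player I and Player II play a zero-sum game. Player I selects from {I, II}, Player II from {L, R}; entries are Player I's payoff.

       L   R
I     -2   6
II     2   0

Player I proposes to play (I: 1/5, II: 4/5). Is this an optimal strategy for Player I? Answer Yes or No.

Against L this mix gives (1/5)·(-2) + (4/5)·2 = 6/5.
Against R this mix gives (1/5)·6 + (4/5)·0 = 6/5.
All of Player II's active replies (L, R) yield 6/5, and no column does worse for Player I. The mix makes Player II indifferent and guarantees 6/5, so it is optimal.

Yes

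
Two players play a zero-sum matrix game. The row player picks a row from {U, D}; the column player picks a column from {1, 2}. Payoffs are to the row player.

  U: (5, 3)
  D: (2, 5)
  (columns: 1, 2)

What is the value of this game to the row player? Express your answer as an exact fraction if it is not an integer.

19/5

Row minima: U → 3, D → 2; maximin = 3.
Column maxima: 1 → 5, 2 → 5; minimax = 5.
3 ≠ 5, so there is no saddle point; optimal play is mixed.
Let the row player play U with probability p. Expected payoff against 1: 5p + 2(1−p) = 3p + 2; against 2: 3p + 5(1−p) = −2p + 5.
Setting these equal: 3p + 2 = −2p + 5 ⇒ 5p = 3 ⇒ p = 3/5, and the value is (3)·(3/5) + 2 = 19/5.
For the column player: with q = P(1), equating U's and D's payoffs gives 2q + 3 = −3q + 5 ⇒ q = 2/5.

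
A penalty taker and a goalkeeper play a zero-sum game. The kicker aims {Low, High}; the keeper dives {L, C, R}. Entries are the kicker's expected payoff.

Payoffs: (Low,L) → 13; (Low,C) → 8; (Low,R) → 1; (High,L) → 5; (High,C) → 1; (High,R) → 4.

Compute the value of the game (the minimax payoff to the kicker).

31/10

Row minima: Low → 1, High → 1; maximin = 1.
Column maxima: L → 13, C → 8, R → 4; minimax = 4.
1 ≠ 4, so there is no saddle point; optimal play is mixed.
L is strictly dominated by C (it gives the kicker strictly more in every row), so the keeper never plays it.
On the remaining 2×2 (Low, High vs C, R):
Let the kicker play Low with probability p. Expected payoff against C: 8p + 1(1−p) = 7p + 1; against R: 1p + 4(1−p) = −3p + 4.
Setting these equal: 7p + 1 = −3p + 4 ⇒ 10p = 3 ⇒ p = 3/10, and the value is (7)·(3/10) + 1 = 31/10.
For the keeper: with q = P(C), equating Low's and High's payoffs gives 7q + 1 = −3q + 4 ⇒ q = 3/10.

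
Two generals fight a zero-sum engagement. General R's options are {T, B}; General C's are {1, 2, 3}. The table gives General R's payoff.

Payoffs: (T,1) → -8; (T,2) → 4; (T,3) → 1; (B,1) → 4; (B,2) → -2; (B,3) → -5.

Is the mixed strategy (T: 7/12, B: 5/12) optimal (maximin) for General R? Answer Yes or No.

No

Against 1 this mix gives (7/12)·(-8) + (5/12)·4 = -3.
Against 2 this mix gives (7/12)·4 + (5/12)·(-2) = 3/2.
Against 3 this mix gives (7/12)·1 + (5/12)·(-5) = -3/2.
General C will play 1, holding General R to -3. Shifting weight toward the row that does better against 1 would raise this floor (the equalizing mix achieves -2 against both 1 and 3), so the proposed strategy is not optimal.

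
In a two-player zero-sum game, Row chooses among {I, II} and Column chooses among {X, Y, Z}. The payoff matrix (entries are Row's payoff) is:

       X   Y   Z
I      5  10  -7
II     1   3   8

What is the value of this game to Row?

Row minima: I → -7, II → 1; maximin = 1.
Column maxima: X → 5, Y → 10, Z → 8; minimax = 5.
1 ≠ 5, so there is no saddle point; optimal play is mixed.
Y is strictly dominated by X (it gives Row strictly more in every row), so Column never plays it.
On the remaining 2×2 (I, II vs X, Z):
Let Row play I with probability p. Expected payoff against X: 5p + 1(1−p) = 4p + 1; against Z: (-7)p + 8(1−p) = −15p + 8.
Setting these equal: 4p + 1 = −15p + 8 ⇒ 19p = 7 ⇒ p = 7/19, and the value is (4)·(7/19) + 1 = 47/19.
For Column: with q = P(X), equating I's and II's payoffs gives 12q − 7 = −7q + 8 ⇒ q = 15/19.

47/19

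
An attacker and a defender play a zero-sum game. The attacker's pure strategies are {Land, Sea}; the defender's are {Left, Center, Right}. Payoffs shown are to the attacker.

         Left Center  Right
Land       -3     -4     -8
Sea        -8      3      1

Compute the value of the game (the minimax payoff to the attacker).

Row minima: Land → -8, Sea → -8; maximin = -8.
Column maxima: Left → -3, Center → 3, Right → 1; minimax = -3.
-8 ≠ -3, so there is no saddle point; optimal play is mixed.
Center is strictly dominated by Right (it gives the attacker strictly more in every row), so the defender never plays it.
On the remaining 2×2 (Land, Sea vs Left, Right):
Let the attacker play Land with probability p. Expected payoff against Left: (-3)p + (-8)(1−p) = 5p − 8; against Right: (-8)p + 1(1−p) = −9p + 1.
Setting these equal: 5p − 8 = −9p + 1 ⇒ 14p = 9 ⇒ p = 9/14, and the value is (5)·(9/14) − 8 = -67/14.
For the defender: with q = P(Left), equating Land's and Sea's payoffs gives 5q − 8 = −9q + 1 ⇒ q = 9/14.

-67/14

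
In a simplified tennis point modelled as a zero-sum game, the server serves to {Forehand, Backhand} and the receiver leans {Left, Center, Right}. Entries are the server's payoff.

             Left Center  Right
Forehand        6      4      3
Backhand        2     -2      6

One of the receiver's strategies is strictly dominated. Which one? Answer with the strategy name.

Center holds the server's payoff strictly below Left in every row: 4 < 6, -2 < 2.
So Left is strictly dominated for the receiver.

Left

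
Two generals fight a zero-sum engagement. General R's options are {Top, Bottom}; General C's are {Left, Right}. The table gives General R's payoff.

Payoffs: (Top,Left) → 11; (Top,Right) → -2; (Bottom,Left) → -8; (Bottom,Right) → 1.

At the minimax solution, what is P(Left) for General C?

3/22

Row minima: Top → -2, Bottom → -8; maximin = -2.
Column maxima: Left → 11, Right → 1; minimax = 1.
-2 ≠ 1, so there is no saddle point; optimal play is mixed.
Let General R play Top with probability p. Expected payoff against Left: 11p + (-8)(1−p) = 19p − 8; against Right: (-2)p + 1(1−p) = −3p + 1.
Setting these equal: 19p − 8 = −3p + 1 ⇒ 22p = 9 ⇒ p = 9/22, and the value is (19)·(9/22) − 8 = -5/22.
For General C: with q = P(Left), equating Top's and Bottom's payoffs gives 13q − 2 = −9q + 1 ⇒ q = 3/22.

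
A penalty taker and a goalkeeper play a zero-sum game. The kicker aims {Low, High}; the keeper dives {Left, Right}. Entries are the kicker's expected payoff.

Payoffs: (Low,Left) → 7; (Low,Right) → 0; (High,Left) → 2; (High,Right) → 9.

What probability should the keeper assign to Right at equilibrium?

5/14

Row minima: Low → 0, High → 2; maximin = 2.
Column maxima: Left → 7, Right → 9; minimax = 7.
2 ≠ 7, so there is no saddle point; optimal play is mixed.
Let the kicker play Low with probability p. Expected payoff against Left: 7p + 2(1−p) = 5p + 2; against Right: 0p + 9(1−p) = −9p + 9.
Setting these equal: 5p + 2 = −9p + 9 ⇒ 14p = 7 ⇒ p = 1/2, and the value is (5)·(1/2) + 2 = 9/2.
For the keeper: with q = P(Left), equating Low's and High's payoffs gives 7q = −7q + 9 ⇒ q = 9/14.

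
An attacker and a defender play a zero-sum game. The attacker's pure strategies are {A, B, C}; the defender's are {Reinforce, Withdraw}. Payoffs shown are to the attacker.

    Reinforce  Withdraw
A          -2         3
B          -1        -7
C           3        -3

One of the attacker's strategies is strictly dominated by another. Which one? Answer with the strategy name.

B

C gives a strictly higher payoff than B against every column: 3 > -1, -3 > -7.
So B is strictly dominated and the attacker never plays it.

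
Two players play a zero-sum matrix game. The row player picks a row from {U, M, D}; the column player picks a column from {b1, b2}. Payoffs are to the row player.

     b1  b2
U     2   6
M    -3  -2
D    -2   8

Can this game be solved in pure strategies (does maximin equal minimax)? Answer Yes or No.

Yes

Row minima: U → 2, M → -3, D → -2; maximin = 2.
Column maxima: b1 → 2, b2 → 8; minimax = 2.
maximin = minimax = 2, so a saddle point exists.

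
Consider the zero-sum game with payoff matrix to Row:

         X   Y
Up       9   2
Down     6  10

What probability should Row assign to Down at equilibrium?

7/11

Row minima: Up → 2, Down → 6; maximin = 6.
Column maxima: X → 9, Y → 10; minimax = 9.
6 ≠ 9, so there is no saddle point; optimal play is mixed.
Let Row play Up with probability p. Expected payoff against X: 9p + 6(1−p) = 3p + 6; against Y: 2p + 10(1−p) = −8p + 10.
Setting these equal: 3p + 6 = −8p + 10 ⇒ 11p = 4 ⇒ p = 4/11, and the value is (3)·(4/11) + 6 = 78/11.
For Column: with q = P(X), equating Up's and Down's payoffs gives 7q + 2 = −4q + 10 ⇒ q = 8/11.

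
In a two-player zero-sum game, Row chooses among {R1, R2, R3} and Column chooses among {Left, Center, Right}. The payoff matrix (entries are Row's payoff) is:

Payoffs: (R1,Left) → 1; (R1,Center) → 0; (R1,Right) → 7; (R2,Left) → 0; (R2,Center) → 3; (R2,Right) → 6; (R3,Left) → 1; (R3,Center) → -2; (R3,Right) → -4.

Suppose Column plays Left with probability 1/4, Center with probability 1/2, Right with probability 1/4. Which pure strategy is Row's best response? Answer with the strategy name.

Expected payoff of R1: (1/4)·1 + (1/2)·0 + (1/4)·7 = 2.
Expected payoff of R2: (1/4)·0 + (1/2)·3 + (1/4)·6 = 3.
Expected payoff of R3: (1/4)·1 + (1/2)·(-2) + (1/4)·(-4) = -7/4.
The largest is 3, so Row's best response is R2.

R2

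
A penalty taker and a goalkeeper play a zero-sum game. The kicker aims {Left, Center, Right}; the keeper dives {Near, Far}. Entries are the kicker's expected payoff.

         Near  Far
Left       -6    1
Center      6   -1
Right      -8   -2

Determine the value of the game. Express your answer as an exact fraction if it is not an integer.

0

Row minima: Left → -6, Center → -1, Right → -8; maximin = -1.
Column maxima: Near → 6, Far → 1; minimax = 1.
-1 ≠ 1, so there is no saddle point; optimal play is mixed.
Right is strictly dominated by Left, so the kicker never plays it.
On the remaining 2×2 (Left, Center vs Near, Far):
Let the kicker play Left with probability p. Expected payoff against Near: (-6)p + 6(1−p) = −12p + 6; against Far: 1p + (-1)(1−p) = 2p − 1.
Setting these equal: −12p + 6 = 2p − 1 ⇒ −14p = -7 ⇒ p = 1/2, and the value is (-12)·(1/2) + 6 = 0.
For the keeper: with q = P(Near), equating Left's and Center's payoffs gives −7q + 1 = 7q − 1 ⇒ q = 1/7.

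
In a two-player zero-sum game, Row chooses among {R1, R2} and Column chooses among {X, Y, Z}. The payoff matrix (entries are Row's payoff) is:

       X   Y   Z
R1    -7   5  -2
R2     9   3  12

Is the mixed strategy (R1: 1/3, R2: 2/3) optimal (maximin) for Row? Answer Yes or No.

Yes

Against X this mix gives (1/3)·(-7) + (2/3)·9 = 11/3.
Against Y this mix gives (1/3)·5 + (2/3)·3 = 11/3.
Against Z this mix gives (1/3)·(-2) + (2/3)·12 = 22/3.
All of Column's active replies (X, Y) yield 11/3, and no column does worse for Row. The mix makes Column indifferent and guarantees 11/3, so it is optimal.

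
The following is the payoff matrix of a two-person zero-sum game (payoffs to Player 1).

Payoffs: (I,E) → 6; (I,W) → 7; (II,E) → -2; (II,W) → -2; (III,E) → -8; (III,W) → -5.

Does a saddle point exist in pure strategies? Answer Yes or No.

Yes

Row minima: I → 6, II → -2, III → -8; maximin = 6.
Column maxima: E → 6, W → 7; minimax = 6.
maximin = minimax = 6, so a saddle point exists.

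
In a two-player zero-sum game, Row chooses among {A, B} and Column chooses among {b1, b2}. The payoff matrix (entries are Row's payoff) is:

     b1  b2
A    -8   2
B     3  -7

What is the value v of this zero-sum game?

-5/2

Row minima: A → -8, B → -7; maximin = -7.
Column maxima: b1 → 3, b2 → 2; minimax = 2.
-7 ≠ 2, so there is no saddle point; optimal play is mixed.
Let Row play A with probability p. Expected payoff against b1: (-8)p + 3(1−p) = −11p + 3; against b2: 2p + (-7)(1−p) = 9p − 7.
Setting these equal: −11p + 3 = 9p − 7 ⇒ −20p = -10 ⇒ p = 1/2, and the value is (-11)·(1/2) + 3 = -5/2.
For Column: with q = P(b1), equating A's and B's payoffs gives −10q + 2 = 10q − 7 ⇒ q = 9/20.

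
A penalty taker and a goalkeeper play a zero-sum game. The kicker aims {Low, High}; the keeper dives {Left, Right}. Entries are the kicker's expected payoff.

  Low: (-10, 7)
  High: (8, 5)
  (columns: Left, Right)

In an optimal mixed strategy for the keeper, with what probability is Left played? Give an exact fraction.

Row minima: Low → -10, High → 5; maximin = 5.
Column maxima: Left → 8, Right → 7; minimax = 7.
5 ≠ 7, so there is no saddle point; optimal play is mixed.
Let the kicker play Low with probability p. Expected payoff against Left: (-10)p + 8(1−p) = −18p + 8; against Right: 7p + 5(1−p) = 2p + 5.
Setting these equal: −18p + 8 = 2p + 5 ⇒ −20p = -3 ⇒ p = 3/20, and the value is (-18)·(3/20) + 8 = 53/10.
For the keeper: with q = P(Left), equating Low's and High's payoffs gives −17q + 7 = 3q + 5 ⇒ q = 1/10.

1/10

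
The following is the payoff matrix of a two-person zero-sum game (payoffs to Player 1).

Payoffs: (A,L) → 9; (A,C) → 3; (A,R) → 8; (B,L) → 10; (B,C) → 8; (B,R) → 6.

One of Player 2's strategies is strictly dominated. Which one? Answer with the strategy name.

C holds Player 1's payoff strictly below L in every row: 3 < 9, 8 < 10.
So L is strictly dominated for Player 2.

L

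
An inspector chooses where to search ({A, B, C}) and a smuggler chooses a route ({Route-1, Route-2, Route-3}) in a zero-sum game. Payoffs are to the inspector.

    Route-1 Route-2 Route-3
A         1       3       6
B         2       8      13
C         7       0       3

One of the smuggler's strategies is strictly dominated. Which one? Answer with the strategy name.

Route-2 holds the inspector's payoff strictly below Route-3 in every row: 3 < 6, 8 < 13, 0 < 3.
So Route-3 is strictly dominated for the smuggler.

Route-3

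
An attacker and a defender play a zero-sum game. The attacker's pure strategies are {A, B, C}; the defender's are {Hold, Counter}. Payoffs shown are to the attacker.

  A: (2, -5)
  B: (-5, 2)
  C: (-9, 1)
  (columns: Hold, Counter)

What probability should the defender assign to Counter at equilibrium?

Row minima: A → -5, B → -5, C → -9; maximin = -5.
Column maxima: Hold → 2, Counter → 2; minimax = 2.
-5 ≠ 2, so there is no saddle point; optimal play is mixed.
C is strictly dominated by B, so the attacker never plays it.
On the remaining 2×2 (A, B vs Hold, Counter):
Let the attacker play A with probability p. Expected payoff against Hold: 2p + (-5)(1−p) = 7p − 5; against Counter: (-5)p + 2(1−p) = −7p + 2.
Setting these equal: 7p − 5 = −7p + 2 ⇒ 14p = 7 ⇒ p = 1/2, and the value is (7)·(1/2) − 5 = -3/2.
For the defender: with q = P(Hold), equating A's and B's payoffs gives 7q − 5 = −7q + 2 ⇒ q = 1/2.

1/2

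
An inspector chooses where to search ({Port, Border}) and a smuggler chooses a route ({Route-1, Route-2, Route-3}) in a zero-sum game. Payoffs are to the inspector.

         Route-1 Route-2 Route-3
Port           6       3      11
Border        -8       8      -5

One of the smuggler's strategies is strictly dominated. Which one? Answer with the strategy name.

Route-3

Route-1 holds the inspector's payoff strictly below Route-3 in every row: 6 < 11, -8 < -5.
So Route-3 is strictly dominated for the smuggler.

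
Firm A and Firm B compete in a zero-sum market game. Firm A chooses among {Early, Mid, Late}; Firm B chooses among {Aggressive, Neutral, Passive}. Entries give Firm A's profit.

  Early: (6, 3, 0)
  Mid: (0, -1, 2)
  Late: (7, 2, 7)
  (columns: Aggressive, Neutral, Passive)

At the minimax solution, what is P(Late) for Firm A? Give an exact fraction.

Row minima: Early → 0, Mid → -1, Late → 2; maximin = 2.
Column maxima: Aggressive → 7, Neutral → 3, Passive → 7; minimax = 3.
2 ≠ 3, so there is no saddle point; optimal play is mixed.
Mid is strictly dominated by Late, so Firm A never plays it.
Aggressive is strictly dominated by Neutral (it gives Firm A strictly more in every row), so Firm B never plays it.
On the remaining 2×2 (Early, Late vs Neutral, Passive):
Let Firm A play Early with probability p. Expected payoff against Neutral: 3p + 2(1−p) = p + 2; against Passive: 0p + 7(1−p) = −7p + 7.
Setting these equal: p + 2 = −7p + 7 ⇒ 8p = 5 ⇒ p = 5/8, and the value is (1)·(5/8) + 2 = 21/8.
For Firm B: with q = P(Neutral), equating Early's and Late's payoffs gives 3q = −5q + 7 ⇒ q = 7/8.

3/8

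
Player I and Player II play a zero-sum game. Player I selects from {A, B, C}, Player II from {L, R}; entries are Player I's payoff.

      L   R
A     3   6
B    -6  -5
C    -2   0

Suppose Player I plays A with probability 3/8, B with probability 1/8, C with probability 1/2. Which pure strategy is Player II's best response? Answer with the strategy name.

L

If Player II plays L, Player I's expected payoff is (3/8)·3 + (1/8)·(-6) + (1/2)·(-2) = -5/8.
If Player II plays R, Player I's expected payoff is (3/8)·6 + (1/8)·(-5) + (1/2)·0 = 13/8.
Player II minimizes Player I's payoff; the smallest is -5/8, so the best response is L.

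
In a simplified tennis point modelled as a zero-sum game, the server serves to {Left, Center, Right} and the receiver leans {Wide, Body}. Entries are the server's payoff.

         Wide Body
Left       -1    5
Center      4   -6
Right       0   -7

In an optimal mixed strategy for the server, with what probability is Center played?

Row minima: Left → -1, Center → -6, Right → -7; maximin = -1.
Column maxima: Wide → 4, Body → 5; minimax = 4.
-1 ≠ 4, so there is no saddle point; optimal play is mixed.
Right is strictly dominated by Center, so the server never plays it.
On the remaining 2×2 (Left, Center vs Wide, Body):
Let the server play Left with probability p. Expected payoff against Wide: (-1)p + 4(1−p) = −5p + 4; against Body: 5p + (-6)(1−p) = 11p − 6.
Setting these equal: −5p + 4 = 11p − 6 ⇒ −16p = -10 ⇒ p = 5/8, and the value is (-5)·(5/8) + 4 = 7/8.
For the receiver: with q = P(Wide), equating Left's and Center's payoffs gives −6q + 5 = 10q − 6 ⇒ q = 11/16.

3/8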